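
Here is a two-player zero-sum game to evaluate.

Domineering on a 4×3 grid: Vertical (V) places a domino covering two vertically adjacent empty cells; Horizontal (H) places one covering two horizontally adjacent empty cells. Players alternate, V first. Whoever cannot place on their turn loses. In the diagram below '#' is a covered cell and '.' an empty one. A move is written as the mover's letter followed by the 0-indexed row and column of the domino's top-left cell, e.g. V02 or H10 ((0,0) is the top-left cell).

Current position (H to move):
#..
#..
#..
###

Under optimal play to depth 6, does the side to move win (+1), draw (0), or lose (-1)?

value(#../#../#../###, H) = +1

ply 1, H at #../#../#../### | H01=-1→###/#../#../###; H11=+1→#../###/#../###*; H21=-1→#../#../###/###
ply 2: #../###/#../### is terminal -1 (V); from #../#../#../### depth 6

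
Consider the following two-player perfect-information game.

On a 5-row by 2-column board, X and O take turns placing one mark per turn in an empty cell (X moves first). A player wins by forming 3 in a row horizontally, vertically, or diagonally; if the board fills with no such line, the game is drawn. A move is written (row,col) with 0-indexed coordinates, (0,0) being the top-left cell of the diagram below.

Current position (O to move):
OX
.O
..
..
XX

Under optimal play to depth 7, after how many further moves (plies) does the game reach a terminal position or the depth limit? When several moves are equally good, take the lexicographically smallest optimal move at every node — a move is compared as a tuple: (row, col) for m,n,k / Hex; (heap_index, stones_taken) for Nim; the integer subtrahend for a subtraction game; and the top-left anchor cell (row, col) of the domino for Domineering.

PV length from [OX/.O/../../XX]: 5 plies

p1 O@[OX/.O/../../XX]: (1,0)[OX/OO/../../XX]+0* (2,0)[OX/.O/O./../XX]+0 (2,1)[OX/.O/.O/../XX]+0 (3,0)[OX/.O/../O./XX]+0 (3,1)[OX/.O/../.O/XX]+0
p2 X@[OX/OO/../../XX]: (2,0)[OX/OO/X./../XX]+0* (2,1)[OX/OO/.X/../XX]-1 (3,0)[OX/OO/../X./XX]-1 (3,1)[OX/OO/../.X/XX]-1
p3 O@[OX/OO/X./../XX]: (2,1)[OX/OO/XO/../XX]-1 (3,0)[OX/OO/X./O./XX]+0* (3,1)[OX/OO/X./.O/XX]-1
p4 X@[OX/OO/X./O./XX]: (2,1)[OX/OO/XX/O./XX]+0* (3,1)[OX/OO/X./OX/XX]+0
p5 O@[OX/OO/XX/O./XX]: (3,1)[OX/OO/XX/OO/XX]+0*
p6 X@[OX/OO/XX/OO/XX] terminal +0; root [OX/.O/../../XX] d7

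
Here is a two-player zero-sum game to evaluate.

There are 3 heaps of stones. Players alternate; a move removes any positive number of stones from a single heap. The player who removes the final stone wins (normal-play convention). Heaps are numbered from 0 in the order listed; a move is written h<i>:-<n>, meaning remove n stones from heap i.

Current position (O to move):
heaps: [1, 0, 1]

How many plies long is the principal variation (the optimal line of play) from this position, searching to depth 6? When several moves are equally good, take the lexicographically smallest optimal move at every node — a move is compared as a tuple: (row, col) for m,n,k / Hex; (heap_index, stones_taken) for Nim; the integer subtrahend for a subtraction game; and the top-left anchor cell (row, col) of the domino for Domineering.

PV length from [(1,0,1)]: 2 plies

p1 O@[(1,0,1)]: h0:-1[(0,0,1)]-1* h2:-1[(1,0,0)]-1
p2 X@[(0,0,1)]: h2:-1[(0,0,0)]+1*
p3 O@[(0,0,0)] terminal -1; root [(1,0,1)] d6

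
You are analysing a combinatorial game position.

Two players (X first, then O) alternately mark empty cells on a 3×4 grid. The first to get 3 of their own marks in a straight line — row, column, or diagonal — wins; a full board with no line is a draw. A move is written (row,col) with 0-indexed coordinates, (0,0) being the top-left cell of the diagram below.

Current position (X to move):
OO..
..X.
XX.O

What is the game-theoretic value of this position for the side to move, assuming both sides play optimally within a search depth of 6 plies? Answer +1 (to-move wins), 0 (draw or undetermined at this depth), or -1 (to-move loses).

value(OO../..X./XX.O, X) = +1

ply 1, X at OO../..X./XX.O | (0,2)=+1→OOX./..X./XX.O*; (0,3)=+1→OO.X/..X./XX.O; (1,0)=-1→OO../X.X./XX.O; (1,1)=-1→OO../.XX./XX.O; (1,3)=-1→OO../..XX/XX.O; (2,2)=+1→OO../..X./XXXO
ply 2, O at OOX./..X./XX.O | (0,3)=-1→OOXO/..X./XX.O*; (1,0)=-1→OOX./O.X./XX.O; (1,1)=-1→OOX./.OX./XX.O; (1,3)=-1→OOX./..XO/XX.O; (2,2)=-1→OOX./..X./XXOO
ply 3, X at OOXO/..X./XX.O | (1,0)=-1→OOXO/X.X./XX.O; (1,1)=+1→OOXO/.XX./XX.O*; (1,3)=+1→OOXO/..XX/XX.O; (2,2)=+1→OOXO/..X./XXXO
ply 4: OOXO/.XX./XX.O is terminal -1 (O); from OO../..X./XX.O depth 6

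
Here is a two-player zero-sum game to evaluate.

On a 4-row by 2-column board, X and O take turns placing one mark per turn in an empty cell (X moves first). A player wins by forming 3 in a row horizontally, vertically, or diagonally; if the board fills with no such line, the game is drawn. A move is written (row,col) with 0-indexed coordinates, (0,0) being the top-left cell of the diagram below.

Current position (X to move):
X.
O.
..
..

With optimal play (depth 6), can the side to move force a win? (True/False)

[X./O./../..] X move#1: (0,1):+0/XX/O./../..*, (1,1):+0/X./OX/../.., (2,0):+0/X./O./X./.., (2,1):+0/X./O./.X/.., (3,0):+0/X./O./../X., (3,1):+0/X./O./../.X
[XX/O./../..] O move#2: (1,1):+0/XX/OO/../..*, (2,0):+0/XX/O./O./.., (2,1):+0/XX/O./.O/.., (3,0):+0/XX/O./../O., (3,1):+0/XX/O./../.O
[XX/OO/../..] X move#3: (2,0):+0/XX/OO/X./..*, (2,1):+0/XX/OO/.X/.., (3,0):+0/XX/OO/../X., (3,1):+0/XX/OO/../.X
[XX/OO/X./..] O move#4: (2,1):+0/XX/OO/XO/..*, (3,0):+0/XX/OO/X./O., (3,1):+0/XX/OO/X./.O
[XX/OO/XO/..] X move#5: (3,0):-1/XX/OO/XO/X., (3,1):+0/XX/OO/XO/.X*
[XX/OO/XO/.X] O move#6: (3,0):+0/XX/OO/XO/OX*
[XX/OO/XO/OX] end (terminal +0, X#7); searched X./O./../.. to 6

X winning at [X./O./../..]: False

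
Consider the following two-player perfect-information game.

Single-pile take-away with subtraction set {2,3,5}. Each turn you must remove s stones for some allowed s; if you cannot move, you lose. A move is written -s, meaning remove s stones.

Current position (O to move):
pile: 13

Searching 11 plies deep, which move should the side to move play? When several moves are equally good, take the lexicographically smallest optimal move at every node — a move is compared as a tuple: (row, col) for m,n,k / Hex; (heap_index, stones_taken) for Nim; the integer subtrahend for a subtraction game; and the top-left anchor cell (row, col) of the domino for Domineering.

ply 1, O at 13 | -2=-1→11; -3=-1→10; -5=+1→8*
ply 2, X at 8 | -2=-1→6*; -3=-1→5; -5=-1→3
ply 3, O at 6 | -2=-1→4; -3=-1→3; -5=+1→1*
ply 4: 1 is terminal -1 (X); from 13 depth 11

O's best at [13]: -5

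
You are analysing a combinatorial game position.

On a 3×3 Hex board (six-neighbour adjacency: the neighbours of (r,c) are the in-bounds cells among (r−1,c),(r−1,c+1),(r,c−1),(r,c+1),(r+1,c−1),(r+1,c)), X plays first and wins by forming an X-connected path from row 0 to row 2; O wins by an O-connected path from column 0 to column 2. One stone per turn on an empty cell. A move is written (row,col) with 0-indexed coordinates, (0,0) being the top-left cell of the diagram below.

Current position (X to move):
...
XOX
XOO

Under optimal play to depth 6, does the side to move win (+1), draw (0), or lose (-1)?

ply 1, X at .../XOX/XOO | (0,0)=+1→X../XOX/XOO*; (0,1)=+1→.X./XOX/XOO; (0,2)=+1→..X/XOX/XOO
ply 2: X../XOX/XOO is terminal -1 (O); from .../XOX/XOO depth 6

value(.../XOX/XOO, X) = +1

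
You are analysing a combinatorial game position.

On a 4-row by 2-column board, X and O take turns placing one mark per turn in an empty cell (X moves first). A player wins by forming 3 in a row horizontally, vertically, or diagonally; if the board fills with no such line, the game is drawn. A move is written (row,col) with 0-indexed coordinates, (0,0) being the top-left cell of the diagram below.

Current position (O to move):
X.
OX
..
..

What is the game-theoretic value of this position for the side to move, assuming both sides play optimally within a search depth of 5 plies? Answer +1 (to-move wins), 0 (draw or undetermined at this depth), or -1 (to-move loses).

ply 1, O at X./OX/../.. | (0,1)=+0→XO/OX/../..*; (2,0)=+0→X./OX/O./..; (2,1)=+0→X./OX/.O/..; (3,0)=+0→X./OX/../O.; (3,1)=+0→X./OX/../.O
ply 2, X at XO/OX/../.. | (2,0)=+0→XO/OX/X./..*; (2,1)=+0→XO/OX/.X/..; (3,0)=+0→XO/OX/../X.; (3,1)=+0→XO/OX/../.X
ply 3, O at XO/OX/X./.. | (2,1)=+0→XO/OX/XO/..*; (3,0)=+0→XO/OX/X./O.; (3,1)=+0→XO/OX/X./.O
ply 4, X at XO/OX/XO/.. | (3,0)=+0→XO/OX/XO/X.*; (3,1)=+0→XO/OX/XO/.X
ply 5, O at XO/OX/XO/X. | (3,1)=+0→XO/OX/XO/XO*
ply 6: XO/OX/XO/XO is terminal +0 (X); from X./OX/../.. depth 5

value(X./OX/../.., O) = 0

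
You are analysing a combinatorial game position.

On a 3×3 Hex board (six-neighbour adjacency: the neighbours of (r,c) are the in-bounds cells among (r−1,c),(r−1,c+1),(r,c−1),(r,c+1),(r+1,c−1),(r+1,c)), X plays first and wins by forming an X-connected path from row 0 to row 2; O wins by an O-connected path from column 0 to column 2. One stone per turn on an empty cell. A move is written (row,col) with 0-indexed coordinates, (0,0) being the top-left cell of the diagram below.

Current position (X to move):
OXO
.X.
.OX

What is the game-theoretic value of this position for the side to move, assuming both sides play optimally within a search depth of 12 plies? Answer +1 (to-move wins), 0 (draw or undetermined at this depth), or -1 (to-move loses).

[OXO/.X./.OX] X move#1: (1,0):+1/OXO/XX./.OX*, (1,2):+1/OXO/.XX/.OX, (2,0):+1/OXO/.X./XOX
[OXO/XX./.OX] O move#2: (1,2):-1/OXO/XXO/.OX*, (2,0):-1/OXO/XX./OOX
[OXO/XXO/.OX] X move#3: (2,0):+1/OXO/XXO/XOX*
[OXO/XXO/XOX] end (terminal -1, O#4); searched OXO/.X./.OX to 12

value(OXO/.X./.OX, X) = +1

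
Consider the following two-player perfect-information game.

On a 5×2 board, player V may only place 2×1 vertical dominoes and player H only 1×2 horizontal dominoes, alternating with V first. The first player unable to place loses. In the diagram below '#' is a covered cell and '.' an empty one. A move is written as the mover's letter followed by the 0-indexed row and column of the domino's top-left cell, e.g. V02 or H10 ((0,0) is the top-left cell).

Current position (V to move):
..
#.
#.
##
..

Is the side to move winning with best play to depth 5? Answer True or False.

ply 1, V at ../#./#./##/.. | V01=-1→.#/##/#./##/..*; V11=-1→../##/##/##/..
ply 2, H at .#/##/#./##/.. | H40=+1→.#/##/#./##/##*
ply 3: .#/##/#./##/## is terminal -1 (V); from ../#./#./##/.. depth 5

V winning at [../#./#./##/..]: False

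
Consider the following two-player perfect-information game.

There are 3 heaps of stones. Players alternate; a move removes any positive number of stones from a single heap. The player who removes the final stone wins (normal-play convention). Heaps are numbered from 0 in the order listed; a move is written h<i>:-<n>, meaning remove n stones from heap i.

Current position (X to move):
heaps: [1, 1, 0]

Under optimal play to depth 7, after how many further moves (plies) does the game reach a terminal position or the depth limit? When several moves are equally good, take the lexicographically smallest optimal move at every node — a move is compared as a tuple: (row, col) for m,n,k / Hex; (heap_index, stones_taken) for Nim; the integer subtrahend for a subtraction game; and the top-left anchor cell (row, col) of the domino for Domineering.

PV length from [(1,1,0)]: 2 plies

[(1,1,0)] X move#1: h0:-1:-1/(0,1,0)*, h1:-1:-1/(1,0,0)
[(0,1,0)] O move#2: h1:-1:+1/(0,0,0)*
[(0,0,0)] end (terminal -1, X#3); searched (1,1,0) to 7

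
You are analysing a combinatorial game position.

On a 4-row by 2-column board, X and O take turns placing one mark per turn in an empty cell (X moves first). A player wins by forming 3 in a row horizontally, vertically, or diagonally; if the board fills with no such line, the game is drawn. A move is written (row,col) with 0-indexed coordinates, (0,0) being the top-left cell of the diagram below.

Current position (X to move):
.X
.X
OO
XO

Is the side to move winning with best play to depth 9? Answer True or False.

p1 X@[.X/.X/OO/XO]: (0,0)[XX/.X/OO/XO]+0* (1,0)[.X/XX/OO/XO]+0
p2 O@[XX/.X/OO/XO]: (1,0)[XX/OX/OO/XO]+0*
p3 X@[XX/OX/OO/XO] terminal +0; root [.X/.X/OO/XO] d9

X winning at [.X/.X/OO/XO]: False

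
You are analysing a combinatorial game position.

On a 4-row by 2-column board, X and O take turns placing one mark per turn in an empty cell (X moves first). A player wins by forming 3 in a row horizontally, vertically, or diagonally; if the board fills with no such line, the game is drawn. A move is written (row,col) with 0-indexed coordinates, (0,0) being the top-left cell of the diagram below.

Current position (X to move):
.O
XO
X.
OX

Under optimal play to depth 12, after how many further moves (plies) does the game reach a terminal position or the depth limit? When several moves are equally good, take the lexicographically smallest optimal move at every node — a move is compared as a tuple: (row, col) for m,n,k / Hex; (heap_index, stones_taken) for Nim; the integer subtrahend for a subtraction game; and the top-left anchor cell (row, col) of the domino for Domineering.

ply 1, X at .O/XO/X./OX | (0,0)=+1→XO/XO/X./OX*; (2,1)=+0→.O/XO/XX/OX
ply 2: XO/XO/X./OX is terminal -1 (O); from .O/XO/X./OX depth 12

PV length from [.O/XO/X./OX]: 1 ply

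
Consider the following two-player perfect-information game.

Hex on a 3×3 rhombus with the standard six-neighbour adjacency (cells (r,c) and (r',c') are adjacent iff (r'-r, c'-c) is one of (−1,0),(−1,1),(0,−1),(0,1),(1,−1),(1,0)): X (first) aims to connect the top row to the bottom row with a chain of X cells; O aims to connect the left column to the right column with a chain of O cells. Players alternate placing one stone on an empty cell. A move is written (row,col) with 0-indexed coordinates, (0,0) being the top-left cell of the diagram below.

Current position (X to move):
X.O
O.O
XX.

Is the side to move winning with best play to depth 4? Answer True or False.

X winning at [X.O/O.O/XX.]: False

[X.O/O.O/XX.] X move#1: (0,1):-1/XXO/O.O/XX.*, (1,1):-1/X.O/OXO/XX., (2,2):-1/X.O/O.O/XXX
[XXO/O.O/XX.] O move#2: (1,1):+1/XXO/OOO/XX.*, (2,2):-1/XXO/O.O/XXO
[XXO/OOO/XX.] end (terminal -1, X#3); searched X.O/O.O/XX. to 4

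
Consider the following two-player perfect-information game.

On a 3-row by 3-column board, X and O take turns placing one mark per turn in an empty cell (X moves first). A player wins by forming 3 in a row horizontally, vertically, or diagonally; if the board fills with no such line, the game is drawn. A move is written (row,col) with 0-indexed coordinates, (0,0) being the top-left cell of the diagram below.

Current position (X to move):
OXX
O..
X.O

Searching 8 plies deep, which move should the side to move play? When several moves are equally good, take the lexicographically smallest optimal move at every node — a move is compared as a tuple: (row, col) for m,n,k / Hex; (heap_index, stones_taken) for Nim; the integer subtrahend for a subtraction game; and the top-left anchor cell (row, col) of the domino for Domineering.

ply 1, X at OXX/O../X.O | (1,1)=+1→OXX/OX./X.O*; (1,2)=-1→OXX/O.X/X.O; (2,1)=-1→OXX/O../XXO
ply 2: OXX/OX./X.O is terminal -1 (O); from OXX/O../X.O depth 8

X's best at [OXX/O../X.O]: (1,1)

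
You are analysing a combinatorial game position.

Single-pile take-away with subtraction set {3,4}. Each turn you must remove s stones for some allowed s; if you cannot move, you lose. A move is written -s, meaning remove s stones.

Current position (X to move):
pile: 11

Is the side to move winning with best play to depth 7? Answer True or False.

X winning at [11]: True

ply 1, X at 11 | -3=+1→8*; -4=+1→7
ply 2, O at 8 | -3=-1→5*; -4=-1→4
ply 3, X at 5 | -3=+1→2*; -4=+1→1
ply 4: 2 is terminal -1 (O); from 11 depth 7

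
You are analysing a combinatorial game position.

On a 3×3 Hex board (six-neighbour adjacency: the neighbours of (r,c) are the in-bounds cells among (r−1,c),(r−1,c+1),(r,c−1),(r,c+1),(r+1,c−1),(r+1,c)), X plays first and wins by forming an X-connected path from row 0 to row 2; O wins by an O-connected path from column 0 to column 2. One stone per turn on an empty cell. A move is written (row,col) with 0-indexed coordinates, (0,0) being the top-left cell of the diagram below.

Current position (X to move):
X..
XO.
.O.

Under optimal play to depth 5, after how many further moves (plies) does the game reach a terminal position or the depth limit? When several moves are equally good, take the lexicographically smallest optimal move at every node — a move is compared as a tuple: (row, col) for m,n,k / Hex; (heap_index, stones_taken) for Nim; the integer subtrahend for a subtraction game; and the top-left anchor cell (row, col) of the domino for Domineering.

PV length from [X../XO./.O.]: 1 ply

ply 1, X at X../XO./.O. | (0,1)=-1→XX./XO./.O.; (0,2)=-1→X.X/XO./.O.; (1,2)=-1→X../XOX/.O.; (2,0)=+1→X../XO./XO.*; (2,2)=-1→X../XO./.OX
ply 2: X../XO./XO. is terminal -1 (O); from X../XO./.O. depth 5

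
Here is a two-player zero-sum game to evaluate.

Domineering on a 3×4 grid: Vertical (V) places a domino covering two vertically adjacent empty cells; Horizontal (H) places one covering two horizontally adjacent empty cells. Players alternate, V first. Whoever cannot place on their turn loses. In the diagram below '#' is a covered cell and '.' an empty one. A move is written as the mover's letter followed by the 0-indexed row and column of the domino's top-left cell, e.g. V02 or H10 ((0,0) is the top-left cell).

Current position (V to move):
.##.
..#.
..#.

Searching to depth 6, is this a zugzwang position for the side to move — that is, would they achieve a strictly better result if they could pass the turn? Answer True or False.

ply 1, V at .##./..#./..#. | V00=+1→###./#.#./..#.*; V03=-1→.###/..##/..#.; V10=+1→.##./#.#./#.#.; V11=+1→.##./.##./.##.; V13=-1→.##./..##/..##
ply 2, H at ###./#.#./..#. | H20=-1→###./#.#./###.*
ply 3, V at ###./#.#./###. | V03=+1→####/#.##/###.*; V13=+1→###./#.##/####
ply 4: ####/#.##/###. is terminal -1 (H); from .##./..#./..#. depth 6
pass branch (H moves first from the same position):
  | ply 1, H at .##./..#./..#. | H10=+1→.##./###./..#.*; H20=-1→.##./..#./###.
  | ply 2, V at .##./###./..#. | V03=-1→.###/####/..#.*; V13=-1→.##./####/..##
  | ply 3, H at .###/####/..#. | H20=+1→.###/####/###.*
  | ply 4: .###/####/###. is terminal -1 (V); from .##./..#./..#. depth 6
V moving scores +1; V passing scores -1

zugzwang(.##./..#./..#., V) = False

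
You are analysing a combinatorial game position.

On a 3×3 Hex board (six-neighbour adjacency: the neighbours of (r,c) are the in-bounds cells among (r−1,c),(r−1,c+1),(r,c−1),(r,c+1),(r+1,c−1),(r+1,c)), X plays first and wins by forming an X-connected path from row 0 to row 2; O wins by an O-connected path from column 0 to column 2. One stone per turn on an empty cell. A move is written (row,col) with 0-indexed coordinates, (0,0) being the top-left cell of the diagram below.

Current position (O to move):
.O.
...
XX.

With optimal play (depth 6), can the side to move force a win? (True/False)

[.O./.../XX.] O move#1: (0,0):-1/OO./.../XX., (0,2):+1/.OO/.../XX.*, (1,0):-1/.O./O../XX., (1,1):+1/.O./.O./XX., (1,2):+1/.O./..O/XX., (2,2):-1/.O./.../XXO
[.OO/.../XX.] X move#2: (0,0):-1/XOO/.../XX.*, (1,0):-1/.OO/X../XX., (1,1):-1/.OO/.X./XX., (1,2):-1/.OO/..X/XX., (2,2):-1/.OO/.../XXX
[XOO/.../XX.] O move#3: (1,0):+1/XOO/O../XX.*, (1,1):-1/XOO/.O./XX., (1,2):-1/XOO/..O/XX., (2,2):-1/XOO/.../XXO
[XOO/O../XX.] end (terminal -1, X#4); searched .O./.../XX. to 6

O winning at [.O./.../XX.]: True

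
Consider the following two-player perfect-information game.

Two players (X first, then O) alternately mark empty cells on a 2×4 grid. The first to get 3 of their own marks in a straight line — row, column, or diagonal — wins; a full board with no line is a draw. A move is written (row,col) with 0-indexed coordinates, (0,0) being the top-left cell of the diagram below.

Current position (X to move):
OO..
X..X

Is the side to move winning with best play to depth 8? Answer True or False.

X winning at [OO../X..X]: False

[OO../X..X] X move#1: (0,2):+0/OOX./X..X*, (0,3):-1/OO.X/X..X, (1,1):-1/OO../XX.X, (1,2):-1/OO../X.XX
[OOX./X..X] O move#2: (0,3):+0/OOXO/X..X*, (1,1):+0/OOX./XO.X, (1,2):+0/OOX./X.OX
[OOXO/X..X] X move#3: (1,1):+0/OOXO/XX.X*, (1,2):+0/OOXO/X.XX
[OOXO/XX.X] O move#4: (1,2):+0/OOXO/XXOX*
[OOXO/XXOX] end (terminal +0, X#5); searched OO../X..X to 8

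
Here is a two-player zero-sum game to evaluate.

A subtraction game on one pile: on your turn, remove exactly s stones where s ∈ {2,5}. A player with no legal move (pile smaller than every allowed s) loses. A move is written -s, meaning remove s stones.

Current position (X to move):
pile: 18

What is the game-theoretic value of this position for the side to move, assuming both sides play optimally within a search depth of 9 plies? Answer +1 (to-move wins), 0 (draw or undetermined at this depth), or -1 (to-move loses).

value(18, X) = -1

[18] X move#1: -2:-1/16*, -5:-1/13
[16] O move#2: -2:+1/14*, -5:+1/11
[14] X move#3: -2:-1/12*, -5:-1/9
[12] O move#4: -2:-1/10, -5:+1/7*
[7] X move#5: -2:-1/5*, -5:-1/2
[5] O move#6: -2:-1/3, -5:+1/0*
[0] end (terminal -1, X#7); searched 18 to 9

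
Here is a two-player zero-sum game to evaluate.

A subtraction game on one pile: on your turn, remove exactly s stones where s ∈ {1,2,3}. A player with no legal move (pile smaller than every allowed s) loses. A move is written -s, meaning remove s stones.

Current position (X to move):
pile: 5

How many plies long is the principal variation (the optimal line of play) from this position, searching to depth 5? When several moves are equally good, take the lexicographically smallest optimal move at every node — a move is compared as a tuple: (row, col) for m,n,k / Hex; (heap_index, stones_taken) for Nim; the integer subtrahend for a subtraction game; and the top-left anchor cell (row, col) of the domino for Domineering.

p1 X@[5]: -1[4]+1* -2[3]-1 -3[2]-1
p2 O@[4]: -1[3]-1* -2[2]-1 -3[1]-1
p3 X@[3]: -1[2]-1 -2[1]-1 -3[0]+1*
p4 O@[0] terminal -1; root [5] d5

PV length from [5]: 3 plies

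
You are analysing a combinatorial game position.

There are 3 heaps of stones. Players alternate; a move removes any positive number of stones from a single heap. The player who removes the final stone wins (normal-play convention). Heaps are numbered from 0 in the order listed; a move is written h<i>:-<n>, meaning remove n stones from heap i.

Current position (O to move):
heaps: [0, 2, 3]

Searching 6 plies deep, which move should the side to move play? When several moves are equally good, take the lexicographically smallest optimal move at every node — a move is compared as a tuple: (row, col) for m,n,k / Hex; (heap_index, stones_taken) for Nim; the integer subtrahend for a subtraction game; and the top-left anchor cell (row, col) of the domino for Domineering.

[(0,2,3)] O move#1: h1:-1:-1/(0,1,3), h1:-2:-1/(0,0,3), h2:-1:+1/(0,2,2)*, h2:-2:-1/(0,2,1), h2:-3:-1/(0,2,0)
[(0,2,2)] X move#2: h1:-1:-1/(0,1,2)*, h1:-2:-1/(0,0,2), h2:-1:-1/(0,2,1), h2:-2:-1/(0,2,0)
[(0,1,2)] O move#3: h1:-1:-1/(0,0,2), h2:-1:+1/(0,1,1)*, h2:-2:-1/(0,1,0)
[(0,1,1)] X move#4: h1:-1:-1/(0,0,1)*, h2:-1:-1/(0,1,0)
[(0,0,1)] O move#5: h2:-1:+1/(0,0,0)*
[(0,0,0)] end (terminal -1, X#6); searched (0,2,3) to 6

O's best at [(0,2,3)]: h2:-1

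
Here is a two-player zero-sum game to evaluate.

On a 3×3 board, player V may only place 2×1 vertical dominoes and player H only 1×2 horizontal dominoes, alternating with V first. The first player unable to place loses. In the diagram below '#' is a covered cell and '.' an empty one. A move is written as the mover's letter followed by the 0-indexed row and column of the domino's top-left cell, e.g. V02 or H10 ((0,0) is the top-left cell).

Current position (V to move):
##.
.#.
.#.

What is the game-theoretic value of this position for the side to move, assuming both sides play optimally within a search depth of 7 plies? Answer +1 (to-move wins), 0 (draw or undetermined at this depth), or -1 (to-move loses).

[##./.#./.#.] V move#1: V02:+1/###/.##/.#.*, V10:+1/##./##./##., V12:+1/##./.##/.##
[###/.##/.#.] end (terminal -1, H#2); searched ##./.#./.#. to 7

value(##./.#./.#., V) = +1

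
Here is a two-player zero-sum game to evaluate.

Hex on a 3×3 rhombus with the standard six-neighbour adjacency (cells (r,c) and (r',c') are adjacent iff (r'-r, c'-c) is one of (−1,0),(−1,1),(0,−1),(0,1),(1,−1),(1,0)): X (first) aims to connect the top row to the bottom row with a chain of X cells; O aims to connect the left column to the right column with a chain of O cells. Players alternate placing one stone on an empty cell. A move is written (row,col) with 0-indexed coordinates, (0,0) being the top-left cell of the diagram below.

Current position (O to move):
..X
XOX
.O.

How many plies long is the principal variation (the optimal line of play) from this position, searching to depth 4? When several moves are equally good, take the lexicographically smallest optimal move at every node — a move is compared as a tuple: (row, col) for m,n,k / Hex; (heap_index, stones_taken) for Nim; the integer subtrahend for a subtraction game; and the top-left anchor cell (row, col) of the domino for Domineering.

ply 1, O at ..X/XOX/.O. | (0,0)=-1→O.X/XOX/.O.*; (0,1)=-1→.OX/XOX/.O.; (2,0)=-1→..X/XOX/OO.; (2,2)=-1→..X/XOX/.OO
ply 2, X at O.X/XOX/.O. | (0,1)=+1→OXX/XOX/.O.*; (2,0)=+1→O.X/XOX/XO.; (2,2)=+1→O.X/XOX/.OX
ply 3, O at OXX/XOX/.O. | (2,0)=-1→OXX/XOX/OO.*; (2,2)=-1→OXX/XOX/.OO
ply 4, X at OXX/XOX/OO. | (2,2)=+1→OXX/XOX/OOX*
ply 5: OXX/XOX/OOX is terminal -1 (O); from ..X/XOX/.O. depth 4

PV length from [..X/XOX/.O.]: 4 plies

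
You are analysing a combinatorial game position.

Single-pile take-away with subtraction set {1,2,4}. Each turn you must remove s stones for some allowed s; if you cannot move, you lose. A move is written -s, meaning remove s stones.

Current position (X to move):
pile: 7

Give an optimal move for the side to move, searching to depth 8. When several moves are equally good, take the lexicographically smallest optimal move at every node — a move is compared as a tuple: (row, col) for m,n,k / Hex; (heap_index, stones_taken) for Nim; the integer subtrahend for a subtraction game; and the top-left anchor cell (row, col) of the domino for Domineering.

[7] X move#1: -1:+1/6*, -2:-1/5, -4:+1/3
[6] O move#2: -1:-1/5*, -2:-1/4, -4:-1/2
[5] X move#3: -1:-1/4, -2:+1/3*, -4:-1/1
[3] O move#4: -1:-1/2*, -2:-1/1
[2] X move#5: -1:-1/1, -2:+1/0*
[0] end (terminal -1, O#6); searched 7 to 8

X's best at [7]: -1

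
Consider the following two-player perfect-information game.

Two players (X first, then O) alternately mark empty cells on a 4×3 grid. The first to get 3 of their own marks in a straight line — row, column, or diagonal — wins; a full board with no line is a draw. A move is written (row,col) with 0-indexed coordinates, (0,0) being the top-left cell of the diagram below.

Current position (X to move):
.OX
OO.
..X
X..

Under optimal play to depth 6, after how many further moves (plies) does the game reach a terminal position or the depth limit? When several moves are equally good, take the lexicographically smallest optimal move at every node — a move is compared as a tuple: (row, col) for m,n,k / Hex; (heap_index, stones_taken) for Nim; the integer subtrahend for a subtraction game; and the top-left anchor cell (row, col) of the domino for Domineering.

PV length from [.OX/OO./..X/X..]: 1 ply

[.OX/OO./..X/X..] X move#1: (0,0):-1/XOX/OO./..X/X.., (1,2):+1/.OX/OOX/..X/X..*, (2,0):-1/.OX/OO./X.X/X.., (2,1):-1/.OX/OO./.XX/X.., (3,1):-1/.OX/OO./..X/XX., (3,2):-1/.OX/OO./..X/X.X
[.OX/OOX/..X/X..] end (terminal -1, O#2); searched .OX/OO./..X/X.. to 6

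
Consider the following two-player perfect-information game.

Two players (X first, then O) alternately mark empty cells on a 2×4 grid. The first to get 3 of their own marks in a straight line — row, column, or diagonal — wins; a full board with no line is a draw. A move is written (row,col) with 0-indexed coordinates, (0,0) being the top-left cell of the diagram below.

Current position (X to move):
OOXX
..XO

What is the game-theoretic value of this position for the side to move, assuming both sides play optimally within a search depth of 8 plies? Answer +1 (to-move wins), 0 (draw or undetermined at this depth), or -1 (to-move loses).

value(OOXX/..XO, X) = 0

ply 1, X at OOXX/..XO | (1,0)=+0→OOXX/X.XO*; (1,1)=+0→OOXX/.XXO
ply 2, O at OOXX/X.XO | (1,1)=+0→OOXX/XOXO*
ply 3: OOXX/XOXO is terminal +0 (X); from OOXX/..XO depth 8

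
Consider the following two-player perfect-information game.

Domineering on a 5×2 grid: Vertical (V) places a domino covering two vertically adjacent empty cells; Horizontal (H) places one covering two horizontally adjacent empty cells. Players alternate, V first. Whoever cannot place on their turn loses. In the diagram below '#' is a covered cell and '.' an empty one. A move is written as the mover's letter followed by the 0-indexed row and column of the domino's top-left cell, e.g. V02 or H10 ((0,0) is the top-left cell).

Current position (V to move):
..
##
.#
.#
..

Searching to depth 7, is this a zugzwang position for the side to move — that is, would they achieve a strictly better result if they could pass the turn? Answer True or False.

zugzwang(../##/.#/.#/.., V) = False

p1 V@[../##/.#/.#/..]: V20[../##/##/##/..]-1* V30[../##/.#/##/#.]-1
p2 H@[../##/##/##/..]: H00[##/##/##/##/..]+1* H40[../##/##/##/##]+1
p3 V@[##/##/##/##/..] terminal -1; root [../##/.#/.#/..] d7
if V skipped the turn, H would face:
~ p1 H@[../##/.#/.#/..]: H00[##/##/.#/.#/..]-1 H40[../##/.#/.#/##]+1*
~ p2 V@[../##/.#/.#/##]: V20[../##/##/##/##]-1*
~ p3 H@[../##/##/##/##]: H00[##/##/##/##/##]+1*
~ p4 V@[##/##/##/##/##] terminal -1; root [../##/.#/.#/..] d7
compare (V): move=-1 vs pass=-1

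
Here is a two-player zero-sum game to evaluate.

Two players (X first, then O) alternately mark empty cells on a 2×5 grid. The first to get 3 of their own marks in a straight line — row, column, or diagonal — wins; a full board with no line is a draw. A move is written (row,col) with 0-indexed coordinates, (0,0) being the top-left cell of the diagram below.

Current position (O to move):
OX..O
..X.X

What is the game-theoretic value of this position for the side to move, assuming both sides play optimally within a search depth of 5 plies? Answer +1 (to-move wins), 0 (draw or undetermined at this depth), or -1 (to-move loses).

ply 1, O at OX..O/..X.X | (0,2)=-1→OXO.O/..X.X; (0,3)=-1→OX.OO/..X.X; (1,0)=-1→OX..O/O.X.X; (1,1)=-1→OX..O/.OX.X; (1,3)=+0→OX..O/..XOX*
ply 2, X at OX..O/..XOX | (0,2)=+0→OXX.O/..XOX*; (0,3)=+0→OX.XO/..XOX; (1,0)=+0→OX..O/X.XOX; (1,1)=+0→OX..O/.XXOX
ply 3, O at OXX.O/..XOX | (0,3)=+0→OXXOO/..XOX*; (1,0)=-1→OXX.O/O.XOX; (1,1)=-1→OXX.O/.OXOX
ply 4, X at OXXOO/..XOX | (1,0)=+0→OXXOO/X.XOX*; (1,1)=+0→OXXOO/.XXOX
ply 5, O at OXXOO/X.XOX | (1,1)=+0→OXXOO/XOXOX*
ply 6: OXXOO/XOXOX is terminal +0 (X); from OX..O/..X.X depth 5

value(OX..O/..X.X, O) = 0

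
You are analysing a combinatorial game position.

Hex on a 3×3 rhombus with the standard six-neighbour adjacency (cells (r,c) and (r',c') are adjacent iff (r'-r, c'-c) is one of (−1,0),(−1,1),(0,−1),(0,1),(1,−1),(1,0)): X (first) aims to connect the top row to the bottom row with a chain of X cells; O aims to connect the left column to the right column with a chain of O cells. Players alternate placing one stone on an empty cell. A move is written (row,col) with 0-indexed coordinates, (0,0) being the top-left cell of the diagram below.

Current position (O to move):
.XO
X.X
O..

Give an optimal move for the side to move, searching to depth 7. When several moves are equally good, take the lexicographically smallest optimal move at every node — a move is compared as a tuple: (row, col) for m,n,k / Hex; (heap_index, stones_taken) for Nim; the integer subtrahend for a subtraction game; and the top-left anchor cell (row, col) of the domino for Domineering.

ply 1, O at .XO/X.X/O.. | (0,0)=-1→OXO/X.X/O..; (1,1)=+1→.XO/XOX/O..*; (2,1)=+1→.XO/X.X/OO.; (2,2)=+1→.XO/X.X/O.O
ply 2: .XO/XOX/O.. is terminal -1 (X); from .XO/X.X/O.. depth 7

O's best at [.XO/X.X/O..]: (1,1)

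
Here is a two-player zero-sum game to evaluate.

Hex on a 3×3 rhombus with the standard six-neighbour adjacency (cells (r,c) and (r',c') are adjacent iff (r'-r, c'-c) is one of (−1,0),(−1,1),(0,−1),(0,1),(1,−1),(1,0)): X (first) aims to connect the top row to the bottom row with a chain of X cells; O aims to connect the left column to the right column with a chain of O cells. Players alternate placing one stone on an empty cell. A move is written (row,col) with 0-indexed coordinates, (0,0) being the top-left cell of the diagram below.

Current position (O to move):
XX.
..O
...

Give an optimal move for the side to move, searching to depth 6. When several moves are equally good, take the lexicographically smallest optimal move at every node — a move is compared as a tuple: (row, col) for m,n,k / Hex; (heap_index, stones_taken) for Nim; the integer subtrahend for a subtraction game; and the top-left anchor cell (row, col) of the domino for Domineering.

ply 1, O at XX./..O/... | (0,2)=-1→XXO/..O/...; (1,0)=-1→XX./O.O/...; (1,1)=+1→XX./.OO/...*; (2,0)=+1→XX./..O/O..; (2,1)=-1→XX./..O/.O.; (2,2)=-1→XX./..O/..O
ply 2, X at XX./.OO/... | (0,2)=-1→XXX/.OO/...*; (1,0)=-1→XX./XOO/...; (2,0)=-1→XX./.OO/X..; (2,1)=-1→XX./.OO/.X.; (2,2)=-1→XX./.OO/..X
ply 3, O at XXX/.OO/... | (1,0)=+1→XXX/OOO/...*; (2,0)=+1→XXX/.OO/O..; (2,1)=+1→XXX/.OO/.O.; (2,2)=+1→XXX/.OO/..O
ply 4: XXX/OOO/... is terminal -1 (X); from XX./..O/... depth 6

O's best at [XX./..O/...]: (1,1)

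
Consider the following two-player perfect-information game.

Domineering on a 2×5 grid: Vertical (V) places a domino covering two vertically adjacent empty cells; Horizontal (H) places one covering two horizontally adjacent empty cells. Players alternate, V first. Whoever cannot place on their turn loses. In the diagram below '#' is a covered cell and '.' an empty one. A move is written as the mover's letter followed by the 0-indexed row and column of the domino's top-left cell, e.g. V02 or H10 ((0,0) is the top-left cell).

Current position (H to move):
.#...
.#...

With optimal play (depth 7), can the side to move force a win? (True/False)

[.#.../.#...] H move#1: H02:-1/.###./.#...*, H03:-1/.#.##/.#..., H12:-1/.#.../.###., H13:-1/.#.../.#.##
[.###./.#...] V move#2: V00:-1/####./##..., V04:+1/.####/.#..#*
[.####/.#..#] H move#3: H12:-1/.####/.####*
[.####/.####] V move#4: V00:+1/#####/#####*
[#####/#####] end (terminal -1, H#5); searched .#.../.#... to 7

H winning at [.#.../.#...]: False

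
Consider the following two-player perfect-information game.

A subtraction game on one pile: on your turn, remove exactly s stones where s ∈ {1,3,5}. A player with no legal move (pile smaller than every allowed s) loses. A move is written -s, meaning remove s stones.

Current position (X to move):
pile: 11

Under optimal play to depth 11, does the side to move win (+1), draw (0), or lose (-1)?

p1 X@[11]: -1[10]+1* -3[8]+1 -5[6]+1
p2 O@[10]: -1[9]-1* -3[7]-1 -5[5]-1
p3 X@[9]: -1[8]+1* -3[6]+1 -5[4]+1
p4 O@[8]: -1[7]-1* -3[5]-1 -5[3]-1
p5 X@[7]: -1[6]+1* -3[4]+1 -5[2]+1
p6 O@[6]: -1[5]-1* -3[3]-1 -5[1]-1
p7 X@[5]: -1[4]+1* -3[2]+1 -5[0]+1
p8 O@[4]: -1[3]-1* -3[1]-1
p9 X@[3]: -1[2]+1* -3[0]+1
p10 O@[2]: -1[1]-1*
p11 X@[1]: -1[0]+1*
p12 O@[0] terminal -1; root [11] d11

value(11, X) = +1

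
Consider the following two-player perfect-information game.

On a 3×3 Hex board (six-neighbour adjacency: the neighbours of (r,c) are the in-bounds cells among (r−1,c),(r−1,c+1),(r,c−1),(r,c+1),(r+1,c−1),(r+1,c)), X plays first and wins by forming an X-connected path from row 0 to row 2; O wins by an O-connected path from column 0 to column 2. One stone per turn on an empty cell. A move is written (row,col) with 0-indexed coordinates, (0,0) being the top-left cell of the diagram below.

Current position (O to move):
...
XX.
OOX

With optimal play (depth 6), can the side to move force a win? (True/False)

O winning at [.../XX./OOX]: True

p1 O@[.../XX./OOX]: (0,0)[O../XX./OOX]-1 (0,1)[.O./XX./OOX]-1 (0,2)[..O/XX./OOX]-1 (1,2)[.../XXO/OOX]+1*
p2 X@[.../XXO/OOX] terminal -1; root [.../XX./OOX] d6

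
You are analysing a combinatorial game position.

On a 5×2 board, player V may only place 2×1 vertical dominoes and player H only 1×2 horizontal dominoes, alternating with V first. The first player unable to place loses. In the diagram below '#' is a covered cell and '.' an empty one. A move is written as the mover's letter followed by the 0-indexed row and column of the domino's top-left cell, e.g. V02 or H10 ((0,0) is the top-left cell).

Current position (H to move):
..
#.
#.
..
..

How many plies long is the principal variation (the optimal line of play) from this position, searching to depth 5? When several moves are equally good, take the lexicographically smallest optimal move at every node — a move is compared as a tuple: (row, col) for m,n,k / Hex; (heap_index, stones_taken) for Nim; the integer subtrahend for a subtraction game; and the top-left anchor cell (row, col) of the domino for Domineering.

PV length from [../#./#./../..]: 3 plies

ply 1, H at ../#./#./../.. | H00=-1→##/#./#./../..; H30=+1→../#./#./##/..*; H40=+1→../#./#./../##
ply 2, V at ../#./#./##/.. | V01=-1→.#/##/#./##/..*; V11=-1→../##/##/##/..
ply 3, H at .#/##/#./##/.. | H40=+1→.#/##/#./##/##*
ply 4: .#/##/#./##/## is terminal -1 (V); from ../#./#./../.. depth 5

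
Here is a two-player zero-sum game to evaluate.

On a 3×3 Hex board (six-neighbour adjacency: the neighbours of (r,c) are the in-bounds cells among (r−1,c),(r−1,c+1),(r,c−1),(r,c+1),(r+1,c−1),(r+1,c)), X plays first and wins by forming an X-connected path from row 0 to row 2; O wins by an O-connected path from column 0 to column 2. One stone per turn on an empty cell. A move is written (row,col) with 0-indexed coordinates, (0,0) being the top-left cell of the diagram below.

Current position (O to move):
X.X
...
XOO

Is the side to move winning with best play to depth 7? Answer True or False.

[X.X/.../XOO] O move#1: (0,1):-1/XOX/.../XOO*, (1,0):-1/X.X/O../XOO, (1,1):-1/X.X/.O./XOO, (1,2):-1/X.X/..O/XOO
[XOX/.../XOO] X move#2: (1,0):+1/XOX/X../XOO*, (1,1):+1/XOX/.X./XOO, (1,2):+1/XOX/..X/XOO
[XOX/X../XOO] end (terminal -1, O#3); searched X.X/.../XOO to 7

O winning at [X.X/.../XOO]: False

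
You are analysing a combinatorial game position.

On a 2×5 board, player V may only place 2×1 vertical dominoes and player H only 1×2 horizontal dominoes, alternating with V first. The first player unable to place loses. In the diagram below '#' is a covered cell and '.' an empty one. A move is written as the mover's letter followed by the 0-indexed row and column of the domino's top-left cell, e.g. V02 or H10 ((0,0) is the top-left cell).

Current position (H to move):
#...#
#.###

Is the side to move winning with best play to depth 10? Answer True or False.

p1 H@[#...#/#.###]: H01[###.#/#.###]+1* H02[#.###/#.###]-1
p2 V@[###.#/#.###] terminal -1; root [#...#/#.###] d10

H winning at [#...#/#.###]: True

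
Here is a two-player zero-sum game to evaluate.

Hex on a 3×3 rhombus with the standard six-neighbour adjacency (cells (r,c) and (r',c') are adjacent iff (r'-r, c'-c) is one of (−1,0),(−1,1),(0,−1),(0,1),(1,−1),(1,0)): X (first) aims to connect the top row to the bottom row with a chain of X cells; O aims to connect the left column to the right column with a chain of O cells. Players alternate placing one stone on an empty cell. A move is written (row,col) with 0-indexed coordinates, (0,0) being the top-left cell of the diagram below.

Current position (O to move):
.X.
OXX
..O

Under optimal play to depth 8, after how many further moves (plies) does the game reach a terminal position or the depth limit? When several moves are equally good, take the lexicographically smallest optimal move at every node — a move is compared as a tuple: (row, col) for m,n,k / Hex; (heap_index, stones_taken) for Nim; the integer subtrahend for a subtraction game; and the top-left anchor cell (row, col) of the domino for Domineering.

PV length from [.X./OXX/..O]: 4 plies

ply 1, O at .X./OXX/..O | (0,0)=-1→OX./OXX/..O*; (0,2)=-1→.XO/OXX/..O; (2,0)=-1→.X./OXX/O.O; (2,1)=-1→.X./OXX/.OO
ply 2, X at OX./OXX/..O | (0,2)=+1→OXX/OXX/..O*; (2,0)=+1→OX./OXX/X.O; (2,1)=+1→OX./OXX/.XO
ply 3, O at OXX/OXX/..O | (2,0)=-1→OXX/OXX/O.O*; (2,1)=-1→OXX/OXX/.OO
ply 4, X at OXX/OXX/O.O | (2,1)=+1→OXX/OXX/OXO*
ply 5: OXX/OXX/OXO is terminal -1 (O); from .X./OXX/..O depth 8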